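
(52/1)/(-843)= -52/843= -0.06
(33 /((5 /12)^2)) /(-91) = -4752 /2275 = -2.09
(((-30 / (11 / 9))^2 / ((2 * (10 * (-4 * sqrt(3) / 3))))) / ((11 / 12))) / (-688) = 10935 * sqrt(3) / 915728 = 0.02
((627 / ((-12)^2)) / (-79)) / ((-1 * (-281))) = -209 / 1065552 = -0.00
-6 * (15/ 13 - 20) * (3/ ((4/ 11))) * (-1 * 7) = -169785/ 26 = -6530.19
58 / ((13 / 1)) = 58 / 13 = 4.46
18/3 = 6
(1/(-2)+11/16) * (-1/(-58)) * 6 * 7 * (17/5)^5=89450991/1450000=61.69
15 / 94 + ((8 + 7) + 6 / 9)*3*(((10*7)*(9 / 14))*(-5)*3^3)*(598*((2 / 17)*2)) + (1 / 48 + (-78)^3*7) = -1668193526009 / 38352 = -43496910.88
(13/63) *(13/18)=169/1134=0.15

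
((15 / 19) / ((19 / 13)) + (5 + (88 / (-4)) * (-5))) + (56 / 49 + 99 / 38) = 602883 / 5054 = 119.29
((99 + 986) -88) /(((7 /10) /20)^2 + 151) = 39880000 /6040049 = 6.60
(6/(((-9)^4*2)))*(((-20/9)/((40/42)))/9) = -7/59049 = -0.00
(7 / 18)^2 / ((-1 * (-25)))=49 / 8100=0.01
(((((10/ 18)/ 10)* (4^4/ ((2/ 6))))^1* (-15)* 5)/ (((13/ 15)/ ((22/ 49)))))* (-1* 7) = 1056000/ 91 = 11604.40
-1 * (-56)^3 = 175616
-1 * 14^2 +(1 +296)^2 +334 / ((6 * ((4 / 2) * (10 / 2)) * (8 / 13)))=21125291 / 240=88022.05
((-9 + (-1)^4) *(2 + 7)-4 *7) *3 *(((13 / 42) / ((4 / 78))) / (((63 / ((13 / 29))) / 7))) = -54925 / 609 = -90.19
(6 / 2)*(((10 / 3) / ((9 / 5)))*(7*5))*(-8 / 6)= -7000 / 27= -259.26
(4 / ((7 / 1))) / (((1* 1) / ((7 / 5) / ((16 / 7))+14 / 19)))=0.77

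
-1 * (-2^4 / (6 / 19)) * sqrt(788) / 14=152 * sqrt(197) / 21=101.59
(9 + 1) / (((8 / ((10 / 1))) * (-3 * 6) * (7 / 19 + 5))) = -475 / 3672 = -0.13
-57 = -57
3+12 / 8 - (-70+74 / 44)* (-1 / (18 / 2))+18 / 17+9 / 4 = 163 / 748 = 0.22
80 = 80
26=26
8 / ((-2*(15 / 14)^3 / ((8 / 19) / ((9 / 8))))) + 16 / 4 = 1606036 / 577125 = 2.78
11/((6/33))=121/2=60.50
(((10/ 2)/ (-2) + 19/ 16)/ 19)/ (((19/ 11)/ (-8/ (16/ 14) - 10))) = 3927/ 5776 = 0.68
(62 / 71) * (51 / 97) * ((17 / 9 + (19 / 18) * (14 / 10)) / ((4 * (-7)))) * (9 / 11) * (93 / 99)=-4950111 / 116665780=-0.04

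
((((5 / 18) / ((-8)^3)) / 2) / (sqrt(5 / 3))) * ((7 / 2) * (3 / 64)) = -7 * sqrt(15) / 786432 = -0.00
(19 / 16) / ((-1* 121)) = -19 / 1936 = -0.01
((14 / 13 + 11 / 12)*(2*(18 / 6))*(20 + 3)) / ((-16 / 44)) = -78683 / 104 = -756.57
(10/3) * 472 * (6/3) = 3146.67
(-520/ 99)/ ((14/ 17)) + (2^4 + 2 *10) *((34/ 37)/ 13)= -1277788/ 333333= -3.83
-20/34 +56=942/17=55.41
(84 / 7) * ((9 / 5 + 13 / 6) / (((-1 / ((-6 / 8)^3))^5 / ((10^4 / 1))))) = 213439991625 / 33554432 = 6361.01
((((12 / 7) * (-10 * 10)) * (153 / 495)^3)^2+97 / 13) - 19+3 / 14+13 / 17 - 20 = -4732073352033 / 959211703450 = -4.93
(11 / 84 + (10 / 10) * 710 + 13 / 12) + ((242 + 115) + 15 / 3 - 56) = 14241 / 14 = 1017.21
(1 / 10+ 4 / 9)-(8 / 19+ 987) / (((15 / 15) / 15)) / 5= -5064539 / 1710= -2961.72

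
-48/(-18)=8/3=2.67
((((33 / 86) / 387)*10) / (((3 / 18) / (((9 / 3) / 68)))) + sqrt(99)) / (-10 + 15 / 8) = -24*sqrt(11) / 65 - 132 / 408629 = -1.22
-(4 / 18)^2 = -4 / 81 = -0.05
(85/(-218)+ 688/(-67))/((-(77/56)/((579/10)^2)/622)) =32462169823458/2008325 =16163803.08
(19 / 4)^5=2476099 / 1024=2418.07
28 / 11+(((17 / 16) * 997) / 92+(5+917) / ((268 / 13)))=63772213 / 1084864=58.78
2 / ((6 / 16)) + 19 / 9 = 67 / 9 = 7.44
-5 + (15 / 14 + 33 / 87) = -1441 / 406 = -3.55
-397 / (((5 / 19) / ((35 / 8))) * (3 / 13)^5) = -19604641693 / 1944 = -10084692.23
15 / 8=1.88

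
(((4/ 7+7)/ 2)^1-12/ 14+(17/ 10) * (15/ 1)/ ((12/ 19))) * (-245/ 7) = -12125/ 8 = -1515.62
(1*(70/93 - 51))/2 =-4673/186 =-25.12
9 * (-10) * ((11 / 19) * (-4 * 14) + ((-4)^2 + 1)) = 1387.89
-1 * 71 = -71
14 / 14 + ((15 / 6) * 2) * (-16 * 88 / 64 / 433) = 323 / 433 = 0.75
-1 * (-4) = 4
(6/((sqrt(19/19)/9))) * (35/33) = 630/11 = 57.27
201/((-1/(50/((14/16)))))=-80400/7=-11485.71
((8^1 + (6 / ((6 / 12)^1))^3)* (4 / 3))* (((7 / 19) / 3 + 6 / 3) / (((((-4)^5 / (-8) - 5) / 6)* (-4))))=-420112 / 7011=-59.92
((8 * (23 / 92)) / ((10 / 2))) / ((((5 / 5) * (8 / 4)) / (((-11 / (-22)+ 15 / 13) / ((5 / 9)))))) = 387 / 650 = 0.60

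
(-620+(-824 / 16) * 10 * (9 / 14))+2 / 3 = -39917 / 42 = -950.40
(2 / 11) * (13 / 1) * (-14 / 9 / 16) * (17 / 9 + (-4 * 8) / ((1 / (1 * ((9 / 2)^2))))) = 148.48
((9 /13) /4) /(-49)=-9 /2548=-0.00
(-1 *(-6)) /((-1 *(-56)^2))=-3 /1568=-0.00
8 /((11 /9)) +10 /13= 7.31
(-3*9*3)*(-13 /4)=1053 /4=263.25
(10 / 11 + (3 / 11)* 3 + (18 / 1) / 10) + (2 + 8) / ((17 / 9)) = 8248 / 935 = 8.82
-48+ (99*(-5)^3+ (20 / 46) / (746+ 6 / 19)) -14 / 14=-405196317 / 32614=-12424.00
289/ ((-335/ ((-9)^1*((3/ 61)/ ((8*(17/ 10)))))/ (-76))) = -8721/ 4087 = -2.13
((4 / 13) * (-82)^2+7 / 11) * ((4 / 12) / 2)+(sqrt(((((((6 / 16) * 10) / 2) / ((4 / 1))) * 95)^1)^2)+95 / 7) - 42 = 11564489 / 32032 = 361.03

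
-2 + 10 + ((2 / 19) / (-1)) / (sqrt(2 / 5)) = 8 - sqrt(10) / 19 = 7.83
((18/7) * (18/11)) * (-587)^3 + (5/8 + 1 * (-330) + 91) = -524263258615/616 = -851076718.53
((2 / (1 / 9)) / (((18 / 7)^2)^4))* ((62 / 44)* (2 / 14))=0.00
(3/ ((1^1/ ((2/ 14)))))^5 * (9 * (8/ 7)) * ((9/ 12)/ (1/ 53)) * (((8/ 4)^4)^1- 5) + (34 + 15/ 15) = 11767841/ 117649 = 100.02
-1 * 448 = -448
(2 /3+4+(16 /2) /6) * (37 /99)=74 /33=2.24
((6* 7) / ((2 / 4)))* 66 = 5544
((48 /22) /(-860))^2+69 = 69.00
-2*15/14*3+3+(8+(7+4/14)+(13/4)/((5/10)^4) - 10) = 53.86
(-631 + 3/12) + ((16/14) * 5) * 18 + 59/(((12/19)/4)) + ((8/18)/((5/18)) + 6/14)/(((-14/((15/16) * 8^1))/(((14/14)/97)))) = -2199271/14259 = -154.24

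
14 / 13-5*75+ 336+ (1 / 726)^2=-259848455 / 6851988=-37.92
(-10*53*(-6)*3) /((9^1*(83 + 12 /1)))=212 /19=11.16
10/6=5/3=1.67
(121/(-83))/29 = -121/2407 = -0.05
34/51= 2/3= 0.67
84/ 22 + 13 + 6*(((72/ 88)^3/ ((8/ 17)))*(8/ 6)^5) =61553/ 1331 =46.25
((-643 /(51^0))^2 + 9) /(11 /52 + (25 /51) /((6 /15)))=1096490616 /3811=287717.30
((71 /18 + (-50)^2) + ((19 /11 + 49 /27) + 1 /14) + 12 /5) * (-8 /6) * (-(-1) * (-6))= 208728104 /10395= 20079.66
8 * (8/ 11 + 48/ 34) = 3200/ 187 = 17.11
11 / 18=0.61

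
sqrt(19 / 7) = sqrt(133) / 7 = 1.65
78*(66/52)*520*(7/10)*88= 3171168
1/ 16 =0.06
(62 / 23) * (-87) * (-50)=269700 / 23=11726.09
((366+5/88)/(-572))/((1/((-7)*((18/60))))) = 1.34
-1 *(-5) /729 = 5 /729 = 0.01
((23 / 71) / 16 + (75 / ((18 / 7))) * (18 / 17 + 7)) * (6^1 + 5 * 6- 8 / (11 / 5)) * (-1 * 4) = -1212088597 / 39831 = -30430.78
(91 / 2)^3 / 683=753571 / 5464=137.92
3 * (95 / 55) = 57 / 11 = 5.18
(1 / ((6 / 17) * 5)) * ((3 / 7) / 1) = 17 / 70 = 0.24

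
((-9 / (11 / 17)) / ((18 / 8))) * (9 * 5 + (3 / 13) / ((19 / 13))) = -5304 / 19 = -279.16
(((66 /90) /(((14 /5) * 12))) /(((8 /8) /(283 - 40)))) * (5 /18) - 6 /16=123 /112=1.10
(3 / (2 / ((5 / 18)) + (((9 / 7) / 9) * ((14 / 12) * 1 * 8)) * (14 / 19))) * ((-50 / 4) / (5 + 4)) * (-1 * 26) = 30875 / 2332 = 13.24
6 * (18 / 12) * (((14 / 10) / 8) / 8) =63 / 320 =0.20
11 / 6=1.83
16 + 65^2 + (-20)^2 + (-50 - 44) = 4547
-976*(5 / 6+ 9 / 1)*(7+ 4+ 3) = -403088 / 3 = -134362.67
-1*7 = -7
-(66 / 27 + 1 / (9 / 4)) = -26 / 9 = -2.89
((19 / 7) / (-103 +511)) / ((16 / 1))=0.00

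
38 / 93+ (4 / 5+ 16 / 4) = 2422 / 465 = 5.21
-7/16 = -0.44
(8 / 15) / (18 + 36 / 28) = 56 / 2025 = 0.03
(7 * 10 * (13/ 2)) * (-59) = -26845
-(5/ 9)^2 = -25/ 81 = -0.31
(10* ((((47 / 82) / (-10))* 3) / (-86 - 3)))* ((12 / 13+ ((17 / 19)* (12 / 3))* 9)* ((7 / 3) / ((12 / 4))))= 448756 / 901303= 0.50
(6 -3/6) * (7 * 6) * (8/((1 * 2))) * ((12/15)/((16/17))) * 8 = 31416/5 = 6283.20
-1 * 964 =-964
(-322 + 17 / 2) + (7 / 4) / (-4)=-5023 / 16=-313.94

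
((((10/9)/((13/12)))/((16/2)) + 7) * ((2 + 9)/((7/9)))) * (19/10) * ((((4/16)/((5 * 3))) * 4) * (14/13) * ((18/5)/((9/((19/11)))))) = 200716/21125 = 9.50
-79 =-79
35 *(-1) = -35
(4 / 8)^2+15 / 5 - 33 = -119 / 4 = -29.75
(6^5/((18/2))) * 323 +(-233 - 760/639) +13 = 178185668/639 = 278850.81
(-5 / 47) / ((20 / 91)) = -91 / 188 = -0.48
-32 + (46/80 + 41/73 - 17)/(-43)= -3971599/125560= -31.63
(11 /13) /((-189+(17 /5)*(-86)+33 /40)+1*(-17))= -440 /258739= -0.00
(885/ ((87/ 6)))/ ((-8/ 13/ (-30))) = 172575/ 58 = 2975.43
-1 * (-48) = 48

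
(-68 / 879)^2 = 4624 / 772641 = 0.01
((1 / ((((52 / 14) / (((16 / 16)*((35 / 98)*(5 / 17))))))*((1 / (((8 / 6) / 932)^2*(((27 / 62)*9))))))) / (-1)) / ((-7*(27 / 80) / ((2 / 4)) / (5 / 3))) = 0.00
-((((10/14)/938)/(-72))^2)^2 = -625/49949770747051617878016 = -0.00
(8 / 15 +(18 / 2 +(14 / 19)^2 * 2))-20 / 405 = 10.57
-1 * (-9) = 9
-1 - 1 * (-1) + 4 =4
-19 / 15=-1.27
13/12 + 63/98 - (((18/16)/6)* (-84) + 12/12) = 16.48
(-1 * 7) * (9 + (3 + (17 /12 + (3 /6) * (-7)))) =-833 /12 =-69.42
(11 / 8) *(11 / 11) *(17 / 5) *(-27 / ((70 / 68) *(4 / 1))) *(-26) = 1115829 / 1400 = 797.02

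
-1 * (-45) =45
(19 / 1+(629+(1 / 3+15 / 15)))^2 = 3794704 / 9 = 421633.78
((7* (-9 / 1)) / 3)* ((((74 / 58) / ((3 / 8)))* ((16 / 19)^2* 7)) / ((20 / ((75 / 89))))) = -13923840 / 931741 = -14.94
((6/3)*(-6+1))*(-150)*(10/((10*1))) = 1500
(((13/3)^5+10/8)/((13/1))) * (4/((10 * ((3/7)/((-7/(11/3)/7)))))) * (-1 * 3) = 10404709/115830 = 89.83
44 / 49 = 0.90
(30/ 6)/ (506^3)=5/ 129554216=0.00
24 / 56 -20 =-137 / 7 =-19.57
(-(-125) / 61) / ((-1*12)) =-125 / 732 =-0.17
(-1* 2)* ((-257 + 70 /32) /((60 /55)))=14949 /32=467.16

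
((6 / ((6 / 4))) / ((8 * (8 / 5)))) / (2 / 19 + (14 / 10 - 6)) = -0.07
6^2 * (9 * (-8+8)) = 0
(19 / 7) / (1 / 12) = 228 / 7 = 32.57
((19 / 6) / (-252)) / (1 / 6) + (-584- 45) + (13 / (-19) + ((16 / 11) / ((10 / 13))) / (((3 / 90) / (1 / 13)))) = -625.40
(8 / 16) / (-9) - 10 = -181 / 18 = -10.06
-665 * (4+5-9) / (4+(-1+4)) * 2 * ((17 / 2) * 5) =0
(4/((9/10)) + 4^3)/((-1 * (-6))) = 308/27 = 11.41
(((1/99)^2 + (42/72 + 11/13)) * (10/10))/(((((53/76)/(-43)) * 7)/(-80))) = 47620838480/47270223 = 1007.42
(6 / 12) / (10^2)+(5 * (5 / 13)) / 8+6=8119 / 1300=6.25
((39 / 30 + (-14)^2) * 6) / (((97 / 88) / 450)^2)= 1856387808000 / 9409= 197299161.23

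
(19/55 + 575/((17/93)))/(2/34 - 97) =-367681/11330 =-32.45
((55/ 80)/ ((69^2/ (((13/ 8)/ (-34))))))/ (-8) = 143/ 165758976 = 0.00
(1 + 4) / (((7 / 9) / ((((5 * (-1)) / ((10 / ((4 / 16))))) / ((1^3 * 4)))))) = -45 / 224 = -0.20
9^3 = 729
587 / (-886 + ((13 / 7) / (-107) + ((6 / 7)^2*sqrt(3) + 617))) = -2170441684789 / 994673628026 - 2963768283*sqrt(3) / 497336814013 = -2.19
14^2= 196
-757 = -757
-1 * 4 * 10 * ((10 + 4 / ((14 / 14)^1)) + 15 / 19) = -11240 / 19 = -591.58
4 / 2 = 2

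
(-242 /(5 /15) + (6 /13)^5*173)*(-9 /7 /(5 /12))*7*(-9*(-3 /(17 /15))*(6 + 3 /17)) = 246364800733800 /107303677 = 2295958.61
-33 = -33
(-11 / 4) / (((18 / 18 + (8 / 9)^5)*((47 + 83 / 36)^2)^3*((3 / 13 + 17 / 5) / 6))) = -626616998272512 / 3080367730636066064453125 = -0.00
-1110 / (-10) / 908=111 / 908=0.12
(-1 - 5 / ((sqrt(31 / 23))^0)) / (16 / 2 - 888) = 0.01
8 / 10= 4 / 5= 0.80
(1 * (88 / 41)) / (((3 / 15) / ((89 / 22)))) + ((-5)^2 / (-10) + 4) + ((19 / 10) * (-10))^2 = 33285 / 82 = 405.91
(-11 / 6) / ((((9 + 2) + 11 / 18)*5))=-3 / 95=-0.03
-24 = -24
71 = 71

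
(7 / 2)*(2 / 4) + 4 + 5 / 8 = 51 / 8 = 6.38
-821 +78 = -743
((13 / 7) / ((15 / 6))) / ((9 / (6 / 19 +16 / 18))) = 5356 / 53865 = 0.10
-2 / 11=-0.18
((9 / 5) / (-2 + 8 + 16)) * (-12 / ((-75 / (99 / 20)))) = 81 / 1250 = 0.06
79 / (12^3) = 79 / 1728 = 0.05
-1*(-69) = 69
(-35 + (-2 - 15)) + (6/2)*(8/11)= -548/11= -49.82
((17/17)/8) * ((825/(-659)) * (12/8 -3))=0.23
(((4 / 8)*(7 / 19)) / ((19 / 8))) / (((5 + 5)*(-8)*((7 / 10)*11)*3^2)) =-1 / 71478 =-0.00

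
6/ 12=1/ 2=0.50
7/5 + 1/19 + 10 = 1088/95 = 11.45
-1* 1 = -1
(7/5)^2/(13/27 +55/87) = 38367/21800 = 1.76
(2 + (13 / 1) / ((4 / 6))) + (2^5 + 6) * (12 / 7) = 1213 / 14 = 86.64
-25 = -25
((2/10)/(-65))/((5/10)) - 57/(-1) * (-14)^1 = -259352/325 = -798.01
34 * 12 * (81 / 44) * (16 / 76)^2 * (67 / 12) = 738072 / 3971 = 185.87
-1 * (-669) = 669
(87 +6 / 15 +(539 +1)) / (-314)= -2.00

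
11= 11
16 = 16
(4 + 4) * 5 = 40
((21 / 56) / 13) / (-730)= -3 / 75920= -0.00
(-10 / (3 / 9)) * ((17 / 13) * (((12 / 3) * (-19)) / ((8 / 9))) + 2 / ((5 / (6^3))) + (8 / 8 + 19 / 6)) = 8284 / 13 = 637.23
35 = 35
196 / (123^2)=196 / 15129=0.01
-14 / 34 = -7 / 17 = -0.41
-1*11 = -11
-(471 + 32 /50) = -11791 /25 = -471.64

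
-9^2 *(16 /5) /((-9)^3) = 16 /45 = 0.36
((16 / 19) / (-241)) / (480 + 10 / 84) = -672 / 92335535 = -0.00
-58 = -58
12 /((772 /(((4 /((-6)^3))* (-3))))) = 1 /1158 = 0.00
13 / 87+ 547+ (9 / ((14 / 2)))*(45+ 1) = 369232 / 609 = 606.29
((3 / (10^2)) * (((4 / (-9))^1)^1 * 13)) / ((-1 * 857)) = 13 / 64275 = 0.00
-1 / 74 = -0.01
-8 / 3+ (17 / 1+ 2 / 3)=15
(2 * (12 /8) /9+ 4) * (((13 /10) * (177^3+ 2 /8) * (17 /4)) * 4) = 63725820509 /120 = 531048504.24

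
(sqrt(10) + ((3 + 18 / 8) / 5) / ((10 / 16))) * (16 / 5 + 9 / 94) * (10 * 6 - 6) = 1756566 / 5875 + 41823 * sqrt(10) / 235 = 861.78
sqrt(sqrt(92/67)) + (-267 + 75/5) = -250.92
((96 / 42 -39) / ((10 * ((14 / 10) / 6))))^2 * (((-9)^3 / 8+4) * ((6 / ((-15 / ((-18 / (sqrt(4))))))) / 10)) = -3728928393 / 480200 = -7765.37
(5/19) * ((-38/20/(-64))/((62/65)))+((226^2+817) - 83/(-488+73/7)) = 1376728608975/26530048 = 51893.18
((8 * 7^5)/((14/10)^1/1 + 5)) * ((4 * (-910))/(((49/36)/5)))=-280917000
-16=-16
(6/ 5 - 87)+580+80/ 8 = 2521/ 5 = 504.20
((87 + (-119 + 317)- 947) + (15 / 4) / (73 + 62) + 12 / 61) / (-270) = 1453259 / 592920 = 2.45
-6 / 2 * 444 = -1332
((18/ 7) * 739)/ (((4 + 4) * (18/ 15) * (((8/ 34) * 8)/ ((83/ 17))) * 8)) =920055/ 14336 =64.18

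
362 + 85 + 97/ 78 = 34963/ 78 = 448.24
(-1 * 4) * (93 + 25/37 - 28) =-9720/37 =-262.70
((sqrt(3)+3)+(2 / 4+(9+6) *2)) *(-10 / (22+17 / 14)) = -938 / 65 - 28 *sqrt(3) / 65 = -15.18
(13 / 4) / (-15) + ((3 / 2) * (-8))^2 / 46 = 4021 / 1380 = 2.91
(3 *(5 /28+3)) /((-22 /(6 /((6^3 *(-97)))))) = 89 /717024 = 0.00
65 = 65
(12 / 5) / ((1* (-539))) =-12 / 2695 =-0.00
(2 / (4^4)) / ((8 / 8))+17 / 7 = 2183 / 896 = 2.44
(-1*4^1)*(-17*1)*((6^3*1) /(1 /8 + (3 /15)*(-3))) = -587520 /19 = -30922.11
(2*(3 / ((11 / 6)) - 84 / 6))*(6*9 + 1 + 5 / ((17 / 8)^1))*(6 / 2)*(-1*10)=468000 / 11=42545.45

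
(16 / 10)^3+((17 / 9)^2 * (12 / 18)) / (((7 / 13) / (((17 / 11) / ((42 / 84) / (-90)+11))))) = 2425887592 / 514292625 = 4.72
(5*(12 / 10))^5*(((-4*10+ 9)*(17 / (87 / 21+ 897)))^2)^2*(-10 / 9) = -25001633779538535 / 24739263404164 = -1010.61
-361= -361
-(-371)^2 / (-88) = 137641 / 88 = 1564.10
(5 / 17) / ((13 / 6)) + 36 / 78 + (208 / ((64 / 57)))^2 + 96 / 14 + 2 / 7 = 849619891 / 24752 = 34325.30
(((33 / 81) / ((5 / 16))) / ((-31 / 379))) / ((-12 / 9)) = 11.95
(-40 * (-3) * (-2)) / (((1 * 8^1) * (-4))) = 15 / 2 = 7.50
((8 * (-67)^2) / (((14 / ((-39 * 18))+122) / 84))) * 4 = 4235317632 / 42815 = 98921.35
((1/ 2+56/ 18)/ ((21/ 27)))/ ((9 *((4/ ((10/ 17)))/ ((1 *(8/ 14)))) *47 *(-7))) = -0.00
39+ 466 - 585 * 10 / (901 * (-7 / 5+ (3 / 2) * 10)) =15455545 / 30634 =504.52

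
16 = 16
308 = 308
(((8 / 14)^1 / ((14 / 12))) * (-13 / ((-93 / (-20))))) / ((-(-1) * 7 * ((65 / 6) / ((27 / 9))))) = -576 / 10633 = -0.05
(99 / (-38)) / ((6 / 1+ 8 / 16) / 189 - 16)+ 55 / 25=270974 / 114665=2.36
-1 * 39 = -39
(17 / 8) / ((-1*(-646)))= 1 / 304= 0.00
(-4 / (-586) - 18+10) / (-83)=2342 / 24319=0.10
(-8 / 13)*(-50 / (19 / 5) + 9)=632 / 247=2.56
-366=-366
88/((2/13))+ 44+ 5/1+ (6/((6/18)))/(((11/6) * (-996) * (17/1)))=9638532/15521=621.00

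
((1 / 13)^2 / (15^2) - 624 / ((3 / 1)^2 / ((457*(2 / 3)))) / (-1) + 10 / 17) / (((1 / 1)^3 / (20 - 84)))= -291310392896 / 215475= -1351945.20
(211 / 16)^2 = 173.91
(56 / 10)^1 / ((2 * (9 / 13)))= 4.04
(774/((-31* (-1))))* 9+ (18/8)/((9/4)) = 6997/31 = 225.71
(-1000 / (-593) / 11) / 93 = 1000 / 606639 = 0.00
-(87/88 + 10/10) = -175/88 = -1.99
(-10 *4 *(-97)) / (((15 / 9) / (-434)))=-1010352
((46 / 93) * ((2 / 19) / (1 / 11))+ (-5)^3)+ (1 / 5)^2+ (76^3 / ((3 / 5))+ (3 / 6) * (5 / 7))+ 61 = 150811843671 / 206150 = 731563.64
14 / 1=14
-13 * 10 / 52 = -5 / 2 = -2.50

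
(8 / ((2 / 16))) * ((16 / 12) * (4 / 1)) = 1024 / 3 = 341.33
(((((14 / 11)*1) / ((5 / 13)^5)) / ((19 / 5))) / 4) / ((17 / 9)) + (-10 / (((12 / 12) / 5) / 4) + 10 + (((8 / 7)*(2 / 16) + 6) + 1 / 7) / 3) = -17033951861 / 93266250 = -182.64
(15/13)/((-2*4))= -15/104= -0.14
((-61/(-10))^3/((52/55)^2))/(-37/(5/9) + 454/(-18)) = -247182309/89383424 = -2.77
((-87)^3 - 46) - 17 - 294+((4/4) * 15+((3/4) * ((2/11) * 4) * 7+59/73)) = -529048820/803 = -658840.37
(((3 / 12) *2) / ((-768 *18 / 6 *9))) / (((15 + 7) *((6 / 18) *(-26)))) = 1 / 7907328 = 0.00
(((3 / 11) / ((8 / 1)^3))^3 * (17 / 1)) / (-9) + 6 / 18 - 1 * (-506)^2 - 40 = -137238987445108889 / 535931387904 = -256075.67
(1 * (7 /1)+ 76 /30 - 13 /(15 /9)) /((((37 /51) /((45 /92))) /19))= 37791 /1702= 22.20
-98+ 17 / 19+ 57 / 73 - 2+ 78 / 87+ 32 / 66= -128678218 / 1327359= -96.94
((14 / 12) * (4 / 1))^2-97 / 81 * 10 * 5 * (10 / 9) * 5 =-226624 / 729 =-310.87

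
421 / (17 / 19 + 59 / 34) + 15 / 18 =1640291 / 10194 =160.91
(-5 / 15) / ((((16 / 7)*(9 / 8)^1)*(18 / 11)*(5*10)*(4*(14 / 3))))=-11 / 129600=-0.00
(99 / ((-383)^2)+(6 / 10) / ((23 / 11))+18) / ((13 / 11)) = 3393481872 / 219300055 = 15.47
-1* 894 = -894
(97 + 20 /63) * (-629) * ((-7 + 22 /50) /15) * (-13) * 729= -253702573.76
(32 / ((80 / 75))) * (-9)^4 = 196830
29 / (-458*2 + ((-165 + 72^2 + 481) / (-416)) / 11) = -3016 / 95389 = -0.03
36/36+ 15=16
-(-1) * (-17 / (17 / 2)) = -2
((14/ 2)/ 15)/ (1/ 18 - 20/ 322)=-6762/ 95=-71.18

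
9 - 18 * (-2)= 45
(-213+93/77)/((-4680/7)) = 453/1430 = 0.32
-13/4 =-3.25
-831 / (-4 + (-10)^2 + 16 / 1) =-831 / 112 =-7.42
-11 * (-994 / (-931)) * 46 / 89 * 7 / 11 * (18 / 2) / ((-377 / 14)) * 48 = 39505536 / 637507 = 61.97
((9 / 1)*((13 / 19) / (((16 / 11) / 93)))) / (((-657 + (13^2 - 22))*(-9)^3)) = 4433 / 4186080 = 0.00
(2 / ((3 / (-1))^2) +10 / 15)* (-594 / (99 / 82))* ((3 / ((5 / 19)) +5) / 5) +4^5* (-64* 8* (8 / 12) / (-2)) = 12999616 / 75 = 173328.21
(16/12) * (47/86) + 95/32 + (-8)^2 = 279455/4128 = 67.70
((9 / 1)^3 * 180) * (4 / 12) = 43740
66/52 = 33/26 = 1.27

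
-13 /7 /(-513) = 13 /3591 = 0.00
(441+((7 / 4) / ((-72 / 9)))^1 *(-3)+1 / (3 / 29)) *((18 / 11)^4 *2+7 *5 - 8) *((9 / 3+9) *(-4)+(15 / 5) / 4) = -881575.91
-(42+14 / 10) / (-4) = 217 / 20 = 10.85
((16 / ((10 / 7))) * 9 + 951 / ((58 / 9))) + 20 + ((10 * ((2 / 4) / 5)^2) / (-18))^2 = 252159509 / 939600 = 268.37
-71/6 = -11.83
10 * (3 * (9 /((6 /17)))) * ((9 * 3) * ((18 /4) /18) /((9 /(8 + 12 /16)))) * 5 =401625 /16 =25101.56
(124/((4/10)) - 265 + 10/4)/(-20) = -19/8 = -2.38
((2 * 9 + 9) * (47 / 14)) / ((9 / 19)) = 2679 / 14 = 191.36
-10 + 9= -1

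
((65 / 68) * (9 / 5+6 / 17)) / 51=793 / 19652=0.04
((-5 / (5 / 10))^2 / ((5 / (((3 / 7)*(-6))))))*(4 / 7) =-1440 / 49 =-29.39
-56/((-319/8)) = 448/319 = 1.40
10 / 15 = 2 / 3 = 0.67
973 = 973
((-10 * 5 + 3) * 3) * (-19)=2679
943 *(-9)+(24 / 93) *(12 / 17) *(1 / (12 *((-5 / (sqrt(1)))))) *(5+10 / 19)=-8487.02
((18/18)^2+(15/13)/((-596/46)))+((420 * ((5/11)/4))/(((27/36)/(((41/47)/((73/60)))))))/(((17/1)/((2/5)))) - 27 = -62177155993/2485546778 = -25.02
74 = 74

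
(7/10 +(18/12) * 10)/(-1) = -157/10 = -15.70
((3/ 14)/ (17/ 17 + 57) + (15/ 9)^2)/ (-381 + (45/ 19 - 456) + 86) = -386213/ 103948992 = -0.00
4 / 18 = 2 / 9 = 0.22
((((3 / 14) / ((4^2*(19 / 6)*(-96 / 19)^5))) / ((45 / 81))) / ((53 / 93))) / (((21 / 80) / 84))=-4039951 / 3112173568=-0.00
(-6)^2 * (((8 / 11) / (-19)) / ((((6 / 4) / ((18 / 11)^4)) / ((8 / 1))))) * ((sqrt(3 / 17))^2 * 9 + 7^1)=-23541497856 / 52019473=-452.55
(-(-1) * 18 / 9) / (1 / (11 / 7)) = 22 / 7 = 3.14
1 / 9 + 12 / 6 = 19 / 9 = 2.11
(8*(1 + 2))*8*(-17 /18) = -544 /3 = -181.33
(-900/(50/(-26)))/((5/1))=468/5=93.60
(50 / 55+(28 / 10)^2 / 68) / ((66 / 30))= 0.47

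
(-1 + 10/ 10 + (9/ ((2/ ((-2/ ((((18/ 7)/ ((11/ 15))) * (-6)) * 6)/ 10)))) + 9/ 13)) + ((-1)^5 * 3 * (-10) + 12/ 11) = 49097011/ 1544400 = 31.79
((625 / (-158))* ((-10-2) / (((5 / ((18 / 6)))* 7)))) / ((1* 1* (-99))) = -250 / 6083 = -0.04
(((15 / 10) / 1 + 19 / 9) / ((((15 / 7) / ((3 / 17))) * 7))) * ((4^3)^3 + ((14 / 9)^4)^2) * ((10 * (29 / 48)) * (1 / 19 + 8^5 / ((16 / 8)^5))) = 25870453508450267600 / 375410453841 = 68912448.34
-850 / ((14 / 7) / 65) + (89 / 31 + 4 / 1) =-856162 / 31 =-27618.13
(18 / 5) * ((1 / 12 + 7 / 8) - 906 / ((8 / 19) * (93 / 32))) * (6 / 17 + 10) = -27558.94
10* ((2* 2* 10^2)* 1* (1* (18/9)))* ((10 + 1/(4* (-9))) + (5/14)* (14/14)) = 82634.92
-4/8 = -1/2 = -0.50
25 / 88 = 0.28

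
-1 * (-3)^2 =-9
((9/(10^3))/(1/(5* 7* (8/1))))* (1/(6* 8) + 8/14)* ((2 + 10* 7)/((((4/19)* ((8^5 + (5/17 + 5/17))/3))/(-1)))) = -5206437/111413200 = -0.05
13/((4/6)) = 39/2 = 19.50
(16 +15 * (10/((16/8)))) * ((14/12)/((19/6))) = 637/19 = 33.53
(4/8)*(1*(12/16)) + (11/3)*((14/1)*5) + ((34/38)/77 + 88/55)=45409171/175560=258.65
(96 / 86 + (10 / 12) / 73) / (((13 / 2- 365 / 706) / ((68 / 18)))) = 127455239 / 178998336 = 0.71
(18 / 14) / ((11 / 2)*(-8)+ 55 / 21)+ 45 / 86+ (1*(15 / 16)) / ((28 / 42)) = 2270043 / 1195744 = 1.90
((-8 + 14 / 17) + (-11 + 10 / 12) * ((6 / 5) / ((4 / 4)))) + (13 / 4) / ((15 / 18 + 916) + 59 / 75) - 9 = -221302319 / 7799770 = -28.37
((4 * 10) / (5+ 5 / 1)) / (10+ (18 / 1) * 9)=1 / 43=0.02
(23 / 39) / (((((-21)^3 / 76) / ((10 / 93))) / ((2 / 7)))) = -34960 / 235127529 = -0.00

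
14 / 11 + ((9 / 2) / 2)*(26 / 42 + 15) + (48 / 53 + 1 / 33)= 457295 / 12243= 37.35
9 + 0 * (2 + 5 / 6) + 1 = 10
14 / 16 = 7 / 8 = 0.88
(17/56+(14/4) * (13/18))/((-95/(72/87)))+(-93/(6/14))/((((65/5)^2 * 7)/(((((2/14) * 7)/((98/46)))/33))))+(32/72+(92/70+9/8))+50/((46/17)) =8866338092951/415582647480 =21.33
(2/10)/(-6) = -1/30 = -0.03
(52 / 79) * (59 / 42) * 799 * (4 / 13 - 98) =-119738140 / 1659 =-72174.89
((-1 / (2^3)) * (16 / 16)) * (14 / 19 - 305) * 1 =38.03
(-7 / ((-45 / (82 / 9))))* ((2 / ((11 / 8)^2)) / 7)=10496 / 49005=0.21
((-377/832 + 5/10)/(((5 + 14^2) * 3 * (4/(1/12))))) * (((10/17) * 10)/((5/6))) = 0.00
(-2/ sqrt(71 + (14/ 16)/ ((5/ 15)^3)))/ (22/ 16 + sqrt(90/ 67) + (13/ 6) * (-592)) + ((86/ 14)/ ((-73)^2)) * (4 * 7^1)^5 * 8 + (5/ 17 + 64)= 13824 * sqrt(253595)/ 47961064463839 + 197790432 * sqrt(1514)/ 47961064463839 + 14383857749/ 90593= 158774.49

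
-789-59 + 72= -776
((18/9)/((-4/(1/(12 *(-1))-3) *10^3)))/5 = 37/120000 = 0.00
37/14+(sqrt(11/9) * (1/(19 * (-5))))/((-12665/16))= 16 * sqrt(11)/3609525+37/14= 2.64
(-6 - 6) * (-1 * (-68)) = -816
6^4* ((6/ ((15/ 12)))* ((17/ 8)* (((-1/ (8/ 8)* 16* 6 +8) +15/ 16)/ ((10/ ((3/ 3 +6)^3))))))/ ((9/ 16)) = -1754477928/ 25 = -70179117.12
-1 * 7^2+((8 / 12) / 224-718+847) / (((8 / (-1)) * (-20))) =-518179 / 10752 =-48.19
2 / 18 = 1 / 9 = 0.11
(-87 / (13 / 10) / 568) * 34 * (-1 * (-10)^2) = 369750 / 923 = 400.60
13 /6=2.17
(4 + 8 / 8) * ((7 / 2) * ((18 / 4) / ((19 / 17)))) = 5355 / 76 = 70.46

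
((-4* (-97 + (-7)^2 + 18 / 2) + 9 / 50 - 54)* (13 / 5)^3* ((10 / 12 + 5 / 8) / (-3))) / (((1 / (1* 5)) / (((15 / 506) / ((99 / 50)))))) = -26190437 / 400752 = -65.35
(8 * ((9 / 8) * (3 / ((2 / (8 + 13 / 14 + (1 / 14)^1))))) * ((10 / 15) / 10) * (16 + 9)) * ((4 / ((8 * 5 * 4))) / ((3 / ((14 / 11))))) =2.15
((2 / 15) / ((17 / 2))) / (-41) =-4 / 10455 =-0.00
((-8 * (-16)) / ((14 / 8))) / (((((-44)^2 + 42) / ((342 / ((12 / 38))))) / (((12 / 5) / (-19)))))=-175104 / 34615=-5.06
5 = 5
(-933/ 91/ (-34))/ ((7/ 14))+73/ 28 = 19865/ 6188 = 3.21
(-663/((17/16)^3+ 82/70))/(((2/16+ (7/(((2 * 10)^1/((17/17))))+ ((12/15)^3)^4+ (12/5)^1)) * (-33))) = 61880000000000000/21496057272148503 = 2.88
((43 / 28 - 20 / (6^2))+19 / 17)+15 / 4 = 6263 / 1071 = 5.85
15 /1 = 15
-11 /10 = -1.10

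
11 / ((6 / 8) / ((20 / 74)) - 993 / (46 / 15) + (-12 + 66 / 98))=-495880 / 14982603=-0.03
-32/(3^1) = -32/3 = -10.67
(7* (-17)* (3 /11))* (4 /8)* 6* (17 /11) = -18207 /121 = -150.47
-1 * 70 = -70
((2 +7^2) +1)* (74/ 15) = 3848/ 15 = 256.53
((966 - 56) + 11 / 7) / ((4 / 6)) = 19143 / 14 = 1367.36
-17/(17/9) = -9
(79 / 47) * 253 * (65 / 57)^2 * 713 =60209338475 / 152703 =394290.48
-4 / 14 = -2 / 7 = -0.29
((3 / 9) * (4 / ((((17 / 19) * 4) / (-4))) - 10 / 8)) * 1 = -389 / 204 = -1.91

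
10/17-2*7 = -228/17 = -13.41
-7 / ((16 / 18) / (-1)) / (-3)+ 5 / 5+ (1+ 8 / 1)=59 / 8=7.38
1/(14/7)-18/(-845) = 881/1690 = 0.52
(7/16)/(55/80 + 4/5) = 5/17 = 0.29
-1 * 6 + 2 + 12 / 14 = -22 / 7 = -3.14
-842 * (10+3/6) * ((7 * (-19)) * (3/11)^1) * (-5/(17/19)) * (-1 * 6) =2010708630/187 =10752452.57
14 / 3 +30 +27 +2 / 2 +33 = 287 / 3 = 95.67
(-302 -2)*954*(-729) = 211421664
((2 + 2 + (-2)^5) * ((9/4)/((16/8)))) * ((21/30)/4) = -441/80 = -5.51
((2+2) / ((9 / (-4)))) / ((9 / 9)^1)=-16 / 9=-1.78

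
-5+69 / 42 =-47 / 14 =-3.36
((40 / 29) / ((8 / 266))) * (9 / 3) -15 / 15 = 3961 / 29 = 136.59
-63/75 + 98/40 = 161/100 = 1.61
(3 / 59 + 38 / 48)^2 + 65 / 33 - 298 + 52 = -243.32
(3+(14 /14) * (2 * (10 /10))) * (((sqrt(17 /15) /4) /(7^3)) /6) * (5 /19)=5 * sqrt(255) /469224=0.00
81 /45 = 9 /5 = 1.80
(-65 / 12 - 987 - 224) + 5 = -14537 / 12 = -1211.42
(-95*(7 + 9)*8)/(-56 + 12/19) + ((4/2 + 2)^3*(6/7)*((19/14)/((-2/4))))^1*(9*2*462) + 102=-2278999322/1841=-1237913.81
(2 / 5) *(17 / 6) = 17 / 15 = 1.13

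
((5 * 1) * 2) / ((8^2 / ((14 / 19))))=35 / 304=0.12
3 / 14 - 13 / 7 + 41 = 39.36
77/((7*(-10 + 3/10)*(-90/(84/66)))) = 14/873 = 0.02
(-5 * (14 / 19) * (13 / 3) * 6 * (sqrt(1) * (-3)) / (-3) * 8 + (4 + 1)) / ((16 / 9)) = -130185 / 304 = -428.24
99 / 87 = 33 / 29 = 1.14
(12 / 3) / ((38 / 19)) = 2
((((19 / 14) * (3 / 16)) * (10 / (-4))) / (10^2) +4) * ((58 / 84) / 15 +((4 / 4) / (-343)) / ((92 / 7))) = 332531419 / 1817625600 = 0.18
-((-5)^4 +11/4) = -2511/4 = -627.75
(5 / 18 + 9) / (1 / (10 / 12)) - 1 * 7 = 79 / 108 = 0.73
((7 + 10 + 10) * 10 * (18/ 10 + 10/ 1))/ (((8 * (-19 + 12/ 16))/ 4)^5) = -0.00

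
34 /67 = 0.51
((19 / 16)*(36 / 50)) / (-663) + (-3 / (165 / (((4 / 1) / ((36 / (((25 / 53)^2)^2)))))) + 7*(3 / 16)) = 90537854525909 / 69054333519600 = 1.31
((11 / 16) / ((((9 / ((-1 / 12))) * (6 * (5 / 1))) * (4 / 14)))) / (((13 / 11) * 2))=-847 / 2695680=-0.00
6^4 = 1296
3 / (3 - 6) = -1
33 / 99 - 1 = -2 / 3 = -0.67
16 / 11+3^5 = 2689 / 11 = 244.45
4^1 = 4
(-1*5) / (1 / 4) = -20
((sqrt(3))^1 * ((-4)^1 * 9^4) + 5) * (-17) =-85 + 446148 * sqrt(3) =772666.00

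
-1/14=-0.07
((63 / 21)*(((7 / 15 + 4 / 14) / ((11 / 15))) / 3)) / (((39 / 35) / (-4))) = -1580 / 429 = -3.68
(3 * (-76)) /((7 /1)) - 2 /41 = -9362 /287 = -32.62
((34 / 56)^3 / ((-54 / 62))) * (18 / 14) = -152303 / 460992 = -0.33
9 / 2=4.50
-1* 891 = -891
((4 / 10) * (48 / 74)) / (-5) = -48 / 925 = -0.05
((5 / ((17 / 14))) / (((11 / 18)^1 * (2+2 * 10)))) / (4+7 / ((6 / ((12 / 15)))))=4725 / 76109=0.06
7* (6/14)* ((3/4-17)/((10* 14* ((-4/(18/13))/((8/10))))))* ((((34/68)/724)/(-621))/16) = -1/149201920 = -0.00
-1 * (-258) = 258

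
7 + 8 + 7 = 22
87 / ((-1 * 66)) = -29 / 22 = -1.32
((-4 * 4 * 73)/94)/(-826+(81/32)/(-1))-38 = -47333530/1246111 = -37.99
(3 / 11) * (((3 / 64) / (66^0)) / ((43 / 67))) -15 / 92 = -99651 / 696256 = -0.14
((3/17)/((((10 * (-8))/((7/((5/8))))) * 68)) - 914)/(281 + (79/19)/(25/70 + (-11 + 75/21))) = -99371764701/30486899000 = -3.26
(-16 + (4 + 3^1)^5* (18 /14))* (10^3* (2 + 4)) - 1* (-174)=129558174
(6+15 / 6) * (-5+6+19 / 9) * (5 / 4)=595 / 18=33.06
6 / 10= 3 / 5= 0.60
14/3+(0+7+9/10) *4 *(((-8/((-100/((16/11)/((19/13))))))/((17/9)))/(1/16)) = 34612246/1332375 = 25.98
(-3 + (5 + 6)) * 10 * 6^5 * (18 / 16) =699840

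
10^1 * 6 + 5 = 65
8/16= 1/2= 0.50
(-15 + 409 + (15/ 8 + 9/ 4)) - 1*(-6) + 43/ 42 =68065/ 168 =405.15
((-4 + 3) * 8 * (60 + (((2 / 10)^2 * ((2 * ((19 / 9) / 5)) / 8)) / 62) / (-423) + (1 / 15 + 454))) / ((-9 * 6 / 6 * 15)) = 60668605781 / 1991536875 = 30.46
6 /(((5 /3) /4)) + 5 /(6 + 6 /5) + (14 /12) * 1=2927 /180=16.26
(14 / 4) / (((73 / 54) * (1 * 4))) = 189 / 292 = 0.65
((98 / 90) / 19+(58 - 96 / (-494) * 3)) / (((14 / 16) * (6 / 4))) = 10428592 / 233415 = 44.68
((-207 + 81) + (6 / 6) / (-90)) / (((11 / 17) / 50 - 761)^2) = -819387250 / 3765606227289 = -0.00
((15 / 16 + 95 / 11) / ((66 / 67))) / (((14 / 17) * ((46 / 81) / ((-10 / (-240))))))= 17272935 / 19948544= 0.87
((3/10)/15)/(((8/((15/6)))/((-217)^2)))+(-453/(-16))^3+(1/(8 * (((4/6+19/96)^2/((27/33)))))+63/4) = 35703362166163/1551953920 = 23005.43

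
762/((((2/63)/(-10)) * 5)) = -48006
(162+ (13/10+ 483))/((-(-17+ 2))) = 6463/150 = 43.09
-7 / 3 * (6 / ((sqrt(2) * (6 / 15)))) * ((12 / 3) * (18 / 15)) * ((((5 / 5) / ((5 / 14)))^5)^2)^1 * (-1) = 24297391017984 * sqrt(2) / 9765625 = 3518638.07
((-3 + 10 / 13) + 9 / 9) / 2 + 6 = 70 / 13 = 5.38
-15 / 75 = -1 / 5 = -0.20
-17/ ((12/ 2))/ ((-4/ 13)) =9.21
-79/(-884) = 79/884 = 0.09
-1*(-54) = 54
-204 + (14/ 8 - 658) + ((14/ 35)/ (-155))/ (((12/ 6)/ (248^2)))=-93961/ 100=-939.61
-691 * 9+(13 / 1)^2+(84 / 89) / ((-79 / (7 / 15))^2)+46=-6004.00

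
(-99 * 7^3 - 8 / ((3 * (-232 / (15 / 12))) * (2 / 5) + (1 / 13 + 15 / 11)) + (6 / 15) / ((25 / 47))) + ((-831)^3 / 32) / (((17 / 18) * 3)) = -85574660479953609 / 13448258000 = -6363252.44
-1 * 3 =-3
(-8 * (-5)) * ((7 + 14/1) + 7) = 1120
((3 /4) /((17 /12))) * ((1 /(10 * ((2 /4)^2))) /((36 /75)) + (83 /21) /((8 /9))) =2661 /952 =2.80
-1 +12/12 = 0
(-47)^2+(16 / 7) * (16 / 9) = 139423 / 63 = 2213.06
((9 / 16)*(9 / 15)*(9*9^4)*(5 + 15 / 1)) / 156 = 531441 / 208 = 2555.00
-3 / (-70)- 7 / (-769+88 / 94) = 18761 / 360990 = 0.05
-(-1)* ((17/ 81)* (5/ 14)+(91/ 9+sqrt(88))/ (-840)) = 0.05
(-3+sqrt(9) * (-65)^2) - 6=12666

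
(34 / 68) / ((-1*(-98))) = 1 / 196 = 0.01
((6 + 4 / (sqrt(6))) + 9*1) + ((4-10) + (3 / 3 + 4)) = 2*sqrt(6) / 3 + 14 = 15.63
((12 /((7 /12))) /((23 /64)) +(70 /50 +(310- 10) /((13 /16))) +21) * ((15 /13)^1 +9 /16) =14973141 /19435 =770.42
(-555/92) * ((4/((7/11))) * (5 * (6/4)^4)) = -2472525/2576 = -959.83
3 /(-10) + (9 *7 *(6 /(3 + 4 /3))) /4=1398 /65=21.51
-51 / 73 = -0.70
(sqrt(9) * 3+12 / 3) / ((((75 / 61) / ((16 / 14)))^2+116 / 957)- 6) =-102163776 / 37104311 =-2.75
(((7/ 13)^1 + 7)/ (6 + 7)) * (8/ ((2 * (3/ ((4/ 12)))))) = 392/ 1521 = 0.26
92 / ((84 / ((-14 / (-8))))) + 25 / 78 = 349 / 156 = 2.24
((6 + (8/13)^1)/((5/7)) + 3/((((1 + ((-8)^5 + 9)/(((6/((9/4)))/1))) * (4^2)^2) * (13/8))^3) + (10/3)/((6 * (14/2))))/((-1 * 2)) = -392607943181823398569999/84062091308962736511360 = -4.67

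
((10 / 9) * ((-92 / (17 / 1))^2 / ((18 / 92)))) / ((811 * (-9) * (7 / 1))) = -3893440 / 1196036037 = -0.00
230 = 230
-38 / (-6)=19 / 3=6.33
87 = 87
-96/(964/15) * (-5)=1800/241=7.47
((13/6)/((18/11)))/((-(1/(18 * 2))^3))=-61776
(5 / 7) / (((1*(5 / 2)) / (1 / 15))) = 2 / 105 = 0.02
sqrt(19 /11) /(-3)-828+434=-394-sqrt(209) /33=-394.44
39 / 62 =0.63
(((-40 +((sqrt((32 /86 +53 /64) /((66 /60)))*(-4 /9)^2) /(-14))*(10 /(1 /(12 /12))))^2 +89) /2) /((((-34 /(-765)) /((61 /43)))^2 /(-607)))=-525899608.30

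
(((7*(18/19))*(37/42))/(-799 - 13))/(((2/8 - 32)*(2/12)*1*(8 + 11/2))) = 148/1469517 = 0.00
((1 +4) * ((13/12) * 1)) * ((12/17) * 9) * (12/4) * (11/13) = 1485/17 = 87.35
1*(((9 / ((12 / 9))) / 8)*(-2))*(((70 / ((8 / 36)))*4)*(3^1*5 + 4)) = -161595 / 4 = -40398.75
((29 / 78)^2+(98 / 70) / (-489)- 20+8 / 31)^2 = 9082807991491812361 / 23627458874307600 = 384.42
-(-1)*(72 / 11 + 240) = 2712 / 11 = 246.55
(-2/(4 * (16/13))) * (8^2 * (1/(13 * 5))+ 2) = -1.21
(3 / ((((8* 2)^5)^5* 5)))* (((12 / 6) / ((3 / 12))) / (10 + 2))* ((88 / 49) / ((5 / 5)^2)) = 11 / 19410899815994762710418267832320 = 0.00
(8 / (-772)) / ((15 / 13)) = -26 / 2895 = -0.01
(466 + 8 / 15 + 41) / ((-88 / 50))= -38065 / 132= -288.37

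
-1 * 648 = -648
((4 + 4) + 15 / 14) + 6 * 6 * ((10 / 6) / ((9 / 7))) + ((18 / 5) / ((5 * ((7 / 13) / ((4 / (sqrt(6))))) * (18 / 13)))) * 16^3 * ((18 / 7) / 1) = 2341 / 42 + 8306688 * sqrt(6) / 1225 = 16665.65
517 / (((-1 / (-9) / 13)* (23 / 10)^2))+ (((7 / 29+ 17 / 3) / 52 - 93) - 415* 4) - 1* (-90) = 11692805279 / 1196598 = 9771.71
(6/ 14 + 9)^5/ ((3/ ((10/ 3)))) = 1391480640/ 16807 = 82791.73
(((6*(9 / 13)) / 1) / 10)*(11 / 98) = 297 / 6370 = 0.05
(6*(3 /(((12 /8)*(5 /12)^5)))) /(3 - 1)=1492992 /3125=477.76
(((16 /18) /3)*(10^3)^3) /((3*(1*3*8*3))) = 1000000000 /729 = 1371742.11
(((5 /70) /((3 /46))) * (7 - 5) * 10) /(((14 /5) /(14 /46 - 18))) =-20350 /147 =-138.44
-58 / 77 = -0.75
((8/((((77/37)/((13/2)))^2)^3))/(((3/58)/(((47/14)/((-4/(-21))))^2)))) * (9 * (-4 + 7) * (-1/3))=-21420417740146222025007/53356129302784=-401461238.29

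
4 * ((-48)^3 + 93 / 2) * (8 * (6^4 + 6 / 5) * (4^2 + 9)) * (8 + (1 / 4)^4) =-918205708460.62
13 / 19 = 0.68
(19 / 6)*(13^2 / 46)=3211 / 276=11.63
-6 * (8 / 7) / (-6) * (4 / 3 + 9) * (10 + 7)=4216 / 21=200.76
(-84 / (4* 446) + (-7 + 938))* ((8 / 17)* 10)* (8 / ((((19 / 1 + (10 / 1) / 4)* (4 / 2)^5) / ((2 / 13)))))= 16608200 / 2119169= 7.84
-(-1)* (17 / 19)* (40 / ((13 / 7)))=4760 / 247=19.27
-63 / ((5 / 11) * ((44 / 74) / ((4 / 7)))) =-666 / 5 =-133.20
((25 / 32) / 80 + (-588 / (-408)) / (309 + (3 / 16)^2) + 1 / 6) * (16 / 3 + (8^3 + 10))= 10959960739 / 114766592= 95.50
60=60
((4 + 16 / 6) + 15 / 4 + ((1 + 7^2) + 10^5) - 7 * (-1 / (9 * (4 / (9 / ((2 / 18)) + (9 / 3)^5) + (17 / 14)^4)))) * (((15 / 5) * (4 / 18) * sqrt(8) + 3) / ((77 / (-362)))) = -1478643673732601 / 1047757018 - 2957287347465202 * sqrt(2) / 4714906581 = -2298270.86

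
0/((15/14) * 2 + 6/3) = 0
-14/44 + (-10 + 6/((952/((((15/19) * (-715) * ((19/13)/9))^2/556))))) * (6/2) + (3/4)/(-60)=-54667057/1819510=-30.04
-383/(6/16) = -1021.33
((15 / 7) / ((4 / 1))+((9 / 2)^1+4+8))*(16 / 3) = 636 / 7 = 90.86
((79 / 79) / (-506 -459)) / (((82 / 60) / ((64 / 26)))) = -192 / 102869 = -0.00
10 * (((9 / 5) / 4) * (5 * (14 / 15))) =21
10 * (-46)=-460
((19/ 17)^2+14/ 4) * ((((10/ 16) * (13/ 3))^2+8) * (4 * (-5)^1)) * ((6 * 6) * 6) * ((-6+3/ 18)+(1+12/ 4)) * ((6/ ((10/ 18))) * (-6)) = -21603707235/ 578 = -37376656.12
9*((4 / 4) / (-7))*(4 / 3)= -12 / 7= -1.71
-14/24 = -7/12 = -0.58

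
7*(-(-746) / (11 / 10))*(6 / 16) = 39165 / 22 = 1780.23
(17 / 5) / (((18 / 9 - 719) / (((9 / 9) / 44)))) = -17 / 157740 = -0.00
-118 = -118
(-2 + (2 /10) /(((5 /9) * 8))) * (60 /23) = -51 /10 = -5.10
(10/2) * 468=2340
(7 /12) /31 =7 /372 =0.02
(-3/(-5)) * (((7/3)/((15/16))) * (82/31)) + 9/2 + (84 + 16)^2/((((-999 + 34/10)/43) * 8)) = -527043473/11573850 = -45.54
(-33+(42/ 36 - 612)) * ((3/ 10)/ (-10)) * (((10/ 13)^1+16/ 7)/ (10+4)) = 536957/ 127400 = 4.21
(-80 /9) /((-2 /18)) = 80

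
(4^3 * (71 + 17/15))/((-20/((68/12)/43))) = -294304/9675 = -30.42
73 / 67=1.09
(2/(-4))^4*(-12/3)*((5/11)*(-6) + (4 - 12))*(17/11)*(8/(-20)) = -1.66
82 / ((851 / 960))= 78720 / 851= 92.50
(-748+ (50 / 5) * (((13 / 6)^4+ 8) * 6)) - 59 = 995.27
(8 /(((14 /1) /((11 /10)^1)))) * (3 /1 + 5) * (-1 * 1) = -176 /35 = -5.03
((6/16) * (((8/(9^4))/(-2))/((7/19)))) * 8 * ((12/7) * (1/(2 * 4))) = -38/35721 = -0.00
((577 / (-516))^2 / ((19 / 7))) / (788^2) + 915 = 2874263193899143 / 3141271247616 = 915.00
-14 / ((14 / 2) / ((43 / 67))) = -86 / 67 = -1.28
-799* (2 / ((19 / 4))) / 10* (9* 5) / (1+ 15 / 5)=-7191 / 19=-378.47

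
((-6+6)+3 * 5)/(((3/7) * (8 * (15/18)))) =21/4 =5.25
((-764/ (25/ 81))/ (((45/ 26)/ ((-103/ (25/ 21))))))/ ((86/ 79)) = 15274353276/ 134375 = 113669.61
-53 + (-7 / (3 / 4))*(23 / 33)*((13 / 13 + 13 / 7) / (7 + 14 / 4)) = -113867 / 2079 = -54.77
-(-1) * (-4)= -4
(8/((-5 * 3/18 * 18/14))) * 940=-21056/3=-7018.67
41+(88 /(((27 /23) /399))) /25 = 278417 /225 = 1237.41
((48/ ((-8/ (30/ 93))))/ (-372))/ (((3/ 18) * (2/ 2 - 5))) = -15/ 1922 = -0.01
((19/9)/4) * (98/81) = 931/1458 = 0.64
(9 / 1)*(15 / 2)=135 / 2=67.50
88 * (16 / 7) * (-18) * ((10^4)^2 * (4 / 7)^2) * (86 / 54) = -193740800000000 / 1029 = -188280660835.76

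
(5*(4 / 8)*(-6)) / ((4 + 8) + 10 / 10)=-1.15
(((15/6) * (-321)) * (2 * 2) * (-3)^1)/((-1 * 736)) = -13.08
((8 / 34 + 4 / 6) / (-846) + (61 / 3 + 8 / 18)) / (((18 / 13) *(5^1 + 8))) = 1.15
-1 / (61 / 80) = -80 / 61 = -1.31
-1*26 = -26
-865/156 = -5.54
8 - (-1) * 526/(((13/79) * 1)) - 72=40722/13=3132.46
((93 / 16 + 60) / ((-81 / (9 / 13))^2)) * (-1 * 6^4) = -81 / 13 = -6.23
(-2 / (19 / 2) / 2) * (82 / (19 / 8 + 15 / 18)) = -3936 / 1463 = -2.69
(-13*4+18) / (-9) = 34 / 9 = 3.78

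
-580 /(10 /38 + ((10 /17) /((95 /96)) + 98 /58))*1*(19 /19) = -271643 /1193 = -227.70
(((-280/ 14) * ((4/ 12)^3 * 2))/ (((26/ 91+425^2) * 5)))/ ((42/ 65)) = -260/ 102414537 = -0.00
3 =3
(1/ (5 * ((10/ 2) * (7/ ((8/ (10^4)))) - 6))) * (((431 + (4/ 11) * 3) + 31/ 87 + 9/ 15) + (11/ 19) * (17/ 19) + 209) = 1109957551/ 377813647200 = 0.00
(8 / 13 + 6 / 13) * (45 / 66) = 105 / 143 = 0.73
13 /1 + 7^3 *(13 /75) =72.45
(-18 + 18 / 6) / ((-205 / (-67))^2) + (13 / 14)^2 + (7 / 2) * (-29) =-168428157 / 1647380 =-102.24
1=1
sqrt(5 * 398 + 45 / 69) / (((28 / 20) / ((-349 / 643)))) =-1745 * sqrt(1053055) / 103523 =-17.30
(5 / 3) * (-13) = -65 / 3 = -21.67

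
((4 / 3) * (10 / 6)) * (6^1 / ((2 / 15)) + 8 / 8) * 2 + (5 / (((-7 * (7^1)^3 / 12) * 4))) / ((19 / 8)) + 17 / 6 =170202329 / 821142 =207.28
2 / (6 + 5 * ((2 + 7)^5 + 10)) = 2 / 295301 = 0.00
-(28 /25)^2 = -1.25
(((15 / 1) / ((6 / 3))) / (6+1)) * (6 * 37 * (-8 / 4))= -3330 / 7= -475.71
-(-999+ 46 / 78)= 38938 / 39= 998.41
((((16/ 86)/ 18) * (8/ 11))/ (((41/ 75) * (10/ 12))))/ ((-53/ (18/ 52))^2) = 6480/ 9206264353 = 0.00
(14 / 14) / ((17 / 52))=52 / 17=3.06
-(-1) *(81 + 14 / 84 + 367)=2689 / 6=448.17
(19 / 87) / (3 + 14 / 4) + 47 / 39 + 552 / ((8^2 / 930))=12097913 / 1508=8022.49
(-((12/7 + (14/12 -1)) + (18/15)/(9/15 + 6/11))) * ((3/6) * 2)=-41/14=-2.93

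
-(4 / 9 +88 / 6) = -136 / 9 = -15.11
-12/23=-0.52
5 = 5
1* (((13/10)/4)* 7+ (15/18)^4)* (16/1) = 17867/405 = 44.12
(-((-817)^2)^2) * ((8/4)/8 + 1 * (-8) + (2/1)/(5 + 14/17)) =1306773410499893/396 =3299932854797.71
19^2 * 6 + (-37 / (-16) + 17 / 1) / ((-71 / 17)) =2455323 / 1136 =2161.38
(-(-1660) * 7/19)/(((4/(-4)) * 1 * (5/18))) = -41832/19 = -2201.68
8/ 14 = 4/ 7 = 0.57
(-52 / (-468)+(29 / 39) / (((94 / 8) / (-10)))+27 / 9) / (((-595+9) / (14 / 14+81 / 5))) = -586004 / 8056035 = -0.07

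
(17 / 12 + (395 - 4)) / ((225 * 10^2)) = 4709 / 270000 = 0.02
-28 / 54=-14 / 27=-0.52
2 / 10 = 1 / 5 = 0.20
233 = 233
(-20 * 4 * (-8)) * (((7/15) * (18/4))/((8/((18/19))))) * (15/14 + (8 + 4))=39528/19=2080.42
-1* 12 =-12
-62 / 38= -31 / 19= -1.63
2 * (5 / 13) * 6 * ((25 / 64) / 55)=75 / 2288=0.03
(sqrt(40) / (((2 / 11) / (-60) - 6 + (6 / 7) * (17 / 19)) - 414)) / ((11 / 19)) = -151620 * sqrt(10) / 18400273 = -0.03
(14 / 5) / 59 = 14 / 295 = 0.05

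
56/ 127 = 0.44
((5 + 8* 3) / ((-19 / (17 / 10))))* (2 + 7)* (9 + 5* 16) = -394893 / 190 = -2078.38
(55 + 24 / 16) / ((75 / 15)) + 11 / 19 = 2257 / 190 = 11.88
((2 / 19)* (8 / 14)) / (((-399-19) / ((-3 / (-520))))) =-3 / 3613610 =-0.00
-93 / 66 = -31 / 22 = -1.41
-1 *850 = -850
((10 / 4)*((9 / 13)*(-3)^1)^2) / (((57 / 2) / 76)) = 28.76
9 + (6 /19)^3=9.03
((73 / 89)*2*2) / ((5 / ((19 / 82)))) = 2774 / 18245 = 0.15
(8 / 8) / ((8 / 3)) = 3 / 8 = 0.38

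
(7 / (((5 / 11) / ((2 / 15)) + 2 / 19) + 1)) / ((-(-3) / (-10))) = -29260 / 5661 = -5.17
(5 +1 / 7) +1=43 / 7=6.14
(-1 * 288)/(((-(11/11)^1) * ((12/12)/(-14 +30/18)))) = -3552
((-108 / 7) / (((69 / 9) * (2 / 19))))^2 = 365.50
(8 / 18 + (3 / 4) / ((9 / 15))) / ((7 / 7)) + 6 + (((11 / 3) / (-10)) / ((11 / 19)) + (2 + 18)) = 27.06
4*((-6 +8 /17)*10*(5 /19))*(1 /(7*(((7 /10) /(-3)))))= 564000 /15827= 35.64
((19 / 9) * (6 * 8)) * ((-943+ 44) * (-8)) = 2186368 / 3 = 728789.33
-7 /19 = -0.37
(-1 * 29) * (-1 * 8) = 232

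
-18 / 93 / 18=-1 / 93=-0.01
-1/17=-0.06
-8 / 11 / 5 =-0.15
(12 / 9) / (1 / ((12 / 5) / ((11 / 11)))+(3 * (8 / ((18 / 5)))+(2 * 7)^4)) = 16 / 461077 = 0.00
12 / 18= 2 / 3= 0.67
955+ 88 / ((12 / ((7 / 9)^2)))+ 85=253798 / 243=1044.44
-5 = -5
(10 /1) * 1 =10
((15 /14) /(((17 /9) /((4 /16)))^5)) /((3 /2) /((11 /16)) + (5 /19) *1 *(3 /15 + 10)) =20568735 /2300122904576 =0.00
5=5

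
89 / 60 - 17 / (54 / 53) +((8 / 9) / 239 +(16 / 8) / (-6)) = -2004491 / 129060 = -15.53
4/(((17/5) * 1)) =20/17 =1.18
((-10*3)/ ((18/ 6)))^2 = 100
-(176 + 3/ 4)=-707/ 4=-176.75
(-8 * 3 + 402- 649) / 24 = -271 / 24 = -11.29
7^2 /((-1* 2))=-49 /2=-24.50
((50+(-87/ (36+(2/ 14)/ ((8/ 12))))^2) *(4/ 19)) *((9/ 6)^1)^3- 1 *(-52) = 49722229/ 542659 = 91.63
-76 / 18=-38 / 9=-4.22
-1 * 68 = -68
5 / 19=0.26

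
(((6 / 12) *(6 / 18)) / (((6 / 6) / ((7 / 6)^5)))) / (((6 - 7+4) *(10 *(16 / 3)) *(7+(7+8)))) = 16807 / 164229120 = 0.00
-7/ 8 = -0.88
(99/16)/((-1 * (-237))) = 33/1264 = 0.03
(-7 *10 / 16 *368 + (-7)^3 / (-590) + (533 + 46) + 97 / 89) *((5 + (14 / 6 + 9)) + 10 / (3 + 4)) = -20160669769 / 1102710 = -18282.84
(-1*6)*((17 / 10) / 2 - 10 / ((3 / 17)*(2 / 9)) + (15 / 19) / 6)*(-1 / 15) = -96527 / 950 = -101.61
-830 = -830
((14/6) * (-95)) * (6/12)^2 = -665/12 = -55.42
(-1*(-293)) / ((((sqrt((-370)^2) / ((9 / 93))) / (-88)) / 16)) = -618816 / 5735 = -107.90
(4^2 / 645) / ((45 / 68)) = 1088 / 29025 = 0.04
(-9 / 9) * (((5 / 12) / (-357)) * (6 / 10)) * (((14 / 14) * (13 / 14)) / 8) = 13 / 159936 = 0.00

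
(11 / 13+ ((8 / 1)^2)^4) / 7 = 218103819 / 91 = 2396745.26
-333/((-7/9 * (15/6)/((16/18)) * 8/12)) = 7992/35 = 228.34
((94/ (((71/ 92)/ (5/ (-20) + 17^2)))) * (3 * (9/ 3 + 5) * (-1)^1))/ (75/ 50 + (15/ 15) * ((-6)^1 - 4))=119861280/ 1207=99305.12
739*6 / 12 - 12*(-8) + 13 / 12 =5599 / 12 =466.58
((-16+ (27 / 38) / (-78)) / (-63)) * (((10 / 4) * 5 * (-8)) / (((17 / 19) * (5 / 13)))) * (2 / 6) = -79085 / 3213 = -24.61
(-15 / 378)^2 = 25 / 15876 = 0.00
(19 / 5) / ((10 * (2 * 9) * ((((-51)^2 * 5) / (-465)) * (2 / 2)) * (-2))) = 589 / 1560600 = 0.00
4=4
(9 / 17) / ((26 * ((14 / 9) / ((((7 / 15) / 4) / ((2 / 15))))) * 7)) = 81 / 49504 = 0.00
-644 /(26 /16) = -5152 /13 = -396.31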